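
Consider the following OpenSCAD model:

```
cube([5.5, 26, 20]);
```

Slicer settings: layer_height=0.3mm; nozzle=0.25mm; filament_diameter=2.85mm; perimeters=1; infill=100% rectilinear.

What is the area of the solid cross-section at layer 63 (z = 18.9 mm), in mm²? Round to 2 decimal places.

143.00 mm²

At z = 18.9 mm: the cube is present — its section is the full 5.5×26 rectangle (area 143.00 mm²). Overall, the cross-section is a single solid region. Net area = 143.00 mm².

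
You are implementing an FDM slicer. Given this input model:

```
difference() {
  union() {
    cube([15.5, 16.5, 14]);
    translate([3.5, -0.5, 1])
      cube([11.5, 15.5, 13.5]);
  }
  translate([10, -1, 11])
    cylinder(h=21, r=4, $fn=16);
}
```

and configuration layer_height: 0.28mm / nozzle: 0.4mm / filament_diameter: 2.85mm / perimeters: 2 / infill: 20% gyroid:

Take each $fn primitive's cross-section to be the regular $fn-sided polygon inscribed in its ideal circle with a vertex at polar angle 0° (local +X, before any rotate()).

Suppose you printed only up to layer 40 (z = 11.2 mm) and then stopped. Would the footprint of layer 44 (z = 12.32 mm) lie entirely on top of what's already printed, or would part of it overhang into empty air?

Compare the two slices. At z = 11.2: the 15.5×16.5 cube contributes its full rectangle (area 255.75 mm²); the 11.5×15.5 cube at (3.5, -0.5) contributes its full rectangle (area 178.25 mm²); Taking the union: the regions partially overlap — summed areas 434.00 mm² minus the doubly-counted overlap 172.50 mm² gives 261.50 mm² — area = 261.50 mm²; the r=4 cylinder at (10, -1) contributes a regular 16-gon of circumradius 4 (area = (16/2)·4.000²·sin(360°/16) = 48.98 mm²); Taking the first minus the rest: starting from the result so far (261.50 mm²), the r=4 cylinder at (10, -1) partially overlaps it — only the 20.54 mm² overlap (of its 48.98 mm²) is removed, clipping the outline — area = 240.96 mm². At z = 12.32: the cube is present — its section is the full 15.5×16.5 rectangle (area 255.75 mm²); the 11.5×15.5 cube at (3.5, -0.5) contributes its full rectangle (area 178.25 mm²); Merging all regions: the regions partially overlap — summed areas 434.00 mm² minus the doubly-counted overlap 172.50 mm² gives 261.50 mm² — area = 261.50 mm²; the r=4 cylinder at (10, -1) gives a regular 16-gon of circumradius 4 (constant along its height) (area = (16/2)·4.000²·sin(360°/16) = 48.98 mm²); After the difference (first − rest): starting from the result so far (261.50 mm²), the r=4 cylinder at (10, -1) partially overlaps it — only the 20.54 mm² overlap (of its 48.98 mm²) is removed, clipping the outline — area = 240.96 mm². Checking containment: the cross-section at z = 12.32 is a subset of the cross-section at z = 11.2.

entirely on top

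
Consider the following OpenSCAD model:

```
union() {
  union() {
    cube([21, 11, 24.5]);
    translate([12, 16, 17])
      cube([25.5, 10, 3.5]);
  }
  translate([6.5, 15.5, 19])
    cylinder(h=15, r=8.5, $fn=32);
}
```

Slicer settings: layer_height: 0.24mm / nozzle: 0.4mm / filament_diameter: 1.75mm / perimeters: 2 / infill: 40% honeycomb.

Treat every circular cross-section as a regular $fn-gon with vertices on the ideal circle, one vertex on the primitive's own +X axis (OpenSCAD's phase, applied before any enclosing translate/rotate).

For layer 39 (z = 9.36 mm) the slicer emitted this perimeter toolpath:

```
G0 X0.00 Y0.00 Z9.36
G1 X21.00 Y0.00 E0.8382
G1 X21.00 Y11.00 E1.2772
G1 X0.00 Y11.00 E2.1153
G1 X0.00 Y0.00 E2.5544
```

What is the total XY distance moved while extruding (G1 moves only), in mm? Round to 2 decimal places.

64.00 mm

Sum the Euclidean lengths of each G1 segment: total = 64.00 mm.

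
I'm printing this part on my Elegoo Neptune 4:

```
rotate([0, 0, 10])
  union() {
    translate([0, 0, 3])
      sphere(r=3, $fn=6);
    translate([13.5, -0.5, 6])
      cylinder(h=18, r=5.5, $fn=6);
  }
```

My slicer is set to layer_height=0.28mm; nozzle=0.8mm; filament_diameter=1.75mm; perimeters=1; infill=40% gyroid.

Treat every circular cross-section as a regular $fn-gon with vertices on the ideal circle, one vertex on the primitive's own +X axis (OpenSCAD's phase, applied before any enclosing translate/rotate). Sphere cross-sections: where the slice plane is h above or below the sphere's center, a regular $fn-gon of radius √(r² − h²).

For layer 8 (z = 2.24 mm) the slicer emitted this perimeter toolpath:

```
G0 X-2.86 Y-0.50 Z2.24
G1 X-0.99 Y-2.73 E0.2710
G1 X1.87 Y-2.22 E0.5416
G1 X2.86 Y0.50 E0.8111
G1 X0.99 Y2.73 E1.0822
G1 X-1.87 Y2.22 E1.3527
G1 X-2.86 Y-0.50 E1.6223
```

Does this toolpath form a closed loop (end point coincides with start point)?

yes

Start point (G0): (-2.86, -0.50). End point (last G1): the path returns to the start — closed.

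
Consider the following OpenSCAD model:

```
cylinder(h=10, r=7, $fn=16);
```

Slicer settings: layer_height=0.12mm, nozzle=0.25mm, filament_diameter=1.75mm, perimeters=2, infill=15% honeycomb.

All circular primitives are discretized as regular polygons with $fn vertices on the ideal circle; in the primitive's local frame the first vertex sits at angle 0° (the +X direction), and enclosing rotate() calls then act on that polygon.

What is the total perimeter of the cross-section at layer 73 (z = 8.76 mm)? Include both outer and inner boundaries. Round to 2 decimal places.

43.70 mm

At z = 8.76 mm: the r=7 cylinder gives a regular 16-gon of circumradius 7 (constant along its height) (perimeter = 2·16·7.000·sin(180°/16) = 43.70 mm). Overall, the cross-section is a single solid region. Total boundary length (outer) = 43.70 mm.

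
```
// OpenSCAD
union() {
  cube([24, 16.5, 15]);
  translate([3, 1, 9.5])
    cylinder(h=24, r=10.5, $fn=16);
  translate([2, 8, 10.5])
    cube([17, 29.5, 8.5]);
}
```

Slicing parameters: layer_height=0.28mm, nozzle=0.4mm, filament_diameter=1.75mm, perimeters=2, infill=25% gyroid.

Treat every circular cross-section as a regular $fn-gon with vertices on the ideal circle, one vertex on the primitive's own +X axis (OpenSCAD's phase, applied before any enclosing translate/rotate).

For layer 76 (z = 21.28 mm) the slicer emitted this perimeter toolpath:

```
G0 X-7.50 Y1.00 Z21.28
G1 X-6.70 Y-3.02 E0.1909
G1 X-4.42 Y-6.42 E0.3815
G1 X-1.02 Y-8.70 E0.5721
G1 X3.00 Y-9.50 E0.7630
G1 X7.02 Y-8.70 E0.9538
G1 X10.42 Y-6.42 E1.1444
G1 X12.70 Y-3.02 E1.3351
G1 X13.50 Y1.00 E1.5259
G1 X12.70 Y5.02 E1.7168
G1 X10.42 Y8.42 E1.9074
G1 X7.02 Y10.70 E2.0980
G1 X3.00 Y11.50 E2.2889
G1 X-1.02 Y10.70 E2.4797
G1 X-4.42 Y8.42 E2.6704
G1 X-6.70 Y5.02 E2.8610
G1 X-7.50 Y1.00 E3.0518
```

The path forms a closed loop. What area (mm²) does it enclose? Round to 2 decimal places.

337.42 mm²

Apply the shoelace formula to the sequence of (X, Y) vertices; enclosed area = 337.42 mm².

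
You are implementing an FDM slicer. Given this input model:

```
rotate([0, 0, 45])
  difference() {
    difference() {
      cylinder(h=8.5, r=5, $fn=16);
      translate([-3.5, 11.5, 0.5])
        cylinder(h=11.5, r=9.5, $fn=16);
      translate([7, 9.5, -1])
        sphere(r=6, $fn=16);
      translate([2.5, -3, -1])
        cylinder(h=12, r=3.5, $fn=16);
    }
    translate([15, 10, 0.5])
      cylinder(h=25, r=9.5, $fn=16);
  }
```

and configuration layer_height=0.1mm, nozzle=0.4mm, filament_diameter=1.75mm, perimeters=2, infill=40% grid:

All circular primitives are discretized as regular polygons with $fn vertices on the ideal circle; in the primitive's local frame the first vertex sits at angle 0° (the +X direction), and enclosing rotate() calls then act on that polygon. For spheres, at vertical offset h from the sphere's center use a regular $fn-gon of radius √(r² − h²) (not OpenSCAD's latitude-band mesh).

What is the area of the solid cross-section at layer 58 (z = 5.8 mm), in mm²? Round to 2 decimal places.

At z = 5.8 mm: the cylinder: section is a regular 16-gon, circumradius r=5 (area = (16/2)·5.000²·sin(360°/16) = 76.54 mm²); the r=9.5 cylinder at (-3.5, 11.5) gives a regular 16-gon of circumradius 9.5 (constant along its height) (area = (16/2)·9.500²·sin(360°/16) = 276.30 mm²); the sphere at (7, 9.5) is not intersected at this z (|z−center|=6.800 > r=6); the r=3.5 cylinder at (2.5, -3) contributes a regular 16-gon of circumradius 3.5 (area = (16/2)·3.500²·sin(360°/16) = 37.50 mm²); Subtracting the remaining from the first: starting from the r=5 cylinder (76.54 mm²), the r=9.5 cylinder at (-3.5, 11.5) partially overlaps it — only the 11.34 mm² overlap (of its 276.30 mm²) is removed, clipping the outline; the r=3.5 cylinder at (2.5, -3) partially overlaps it — only the 22.84 mm² overlap (of its 37.50 mm²) is removed, clipping the outline — area = 42.36 mm²; the cylinder at (15, 10): section is a regular 16-gon, circumradius r=9.5 (area = (16/2)·9.500²·sin(360°/16) = 276.30 mm²); Taking the first minus the rest: starting from that combined region (42.36 mm²), the r=9.5 cylinder at (15, 10) misses the remaining region (no effect) — area = 42.36 mm²; (whole slice rotated 45° about Z — lengths, areas and connectivity unchanged). Overall, the cross-section is a single solid region. Net area = 42.36 mm².

42.36 mm²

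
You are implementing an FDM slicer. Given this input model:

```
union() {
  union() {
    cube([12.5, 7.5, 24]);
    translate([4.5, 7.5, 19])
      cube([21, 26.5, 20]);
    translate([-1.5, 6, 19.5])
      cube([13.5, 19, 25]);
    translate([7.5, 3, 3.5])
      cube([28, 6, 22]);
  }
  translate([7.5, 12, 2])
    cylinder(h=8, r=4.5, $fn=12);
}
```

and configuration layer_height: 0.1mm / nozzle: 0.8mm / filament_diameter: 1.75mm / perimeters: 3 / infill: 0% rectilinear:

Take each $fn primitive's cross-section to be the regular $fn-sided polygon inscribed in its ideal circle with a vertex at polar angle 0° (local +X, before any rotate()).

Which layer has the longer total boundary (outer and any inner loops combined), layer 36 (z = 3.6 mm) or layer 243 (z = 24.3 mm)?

layer 243 (z = 24.3 mm)

Layer 36 (z = 3.6): the 12.5×7.5 cube contributes its full rectangle (perimeter 40.00 mm); the cube at (4.5, 7.5) is absent (z outside [19, 39]); the cube at (-1.5, 6) is absent (z outside [19.5, 44.5]); the cube at (7.5, 3) is present — its section is the full 28×6 rectangle (perimeter 68.00 mm); Combining (union): the regions partially overlap (shared area 22.50 mm²), so the edge portions inside another operand are dropped and the merged outline is re-measured after clipping — boundary = 89.00 mm; the cylinder at (7.5, 12): section is a regular 12-gon, circumradius r=4.5 (perimeter = 2·12·4.500·sin(180°/12) = 27.95 mm); Combining (union): the regions partially overlap (shared area 3.10 mm²), so the edge portions inside another operand are dropped and the merged outline is re-measured after clipping — boundary = 108.71 mm. So its perimeter = 108.71 mm. Layer 243 (z = 24.3): the cube does not reach this height (z outside [0, 24]); the 21×26.5 cube at (4.5, 7.5) contributes its full rectangle (perimeter 95.00 mm); the cube at (-1.5, 6) is present — its section is the full 13.5×19 rectangle (perimeter 65.00 mm); the cube at (7.5, 3) is present — its section is the full 28×6 rectangle (perimeter 68.00 mm); Merging all regions: the regions partially overlap (shared area 165.00 mm²), so the edge portions inside another operand are dropped and the merged outline is re-measured after clipping — boundary = 136.00 mm; the cylinder at (7.5, 12) is not intersected at this z (z outside [2, 10]); Merging all regions: only that combined region is present, so the union is just that shape — boundary = 136.00 mm. So its perimeter = 136.00 mm. Layer 243 is larger (136.00 vs 108.71 mm).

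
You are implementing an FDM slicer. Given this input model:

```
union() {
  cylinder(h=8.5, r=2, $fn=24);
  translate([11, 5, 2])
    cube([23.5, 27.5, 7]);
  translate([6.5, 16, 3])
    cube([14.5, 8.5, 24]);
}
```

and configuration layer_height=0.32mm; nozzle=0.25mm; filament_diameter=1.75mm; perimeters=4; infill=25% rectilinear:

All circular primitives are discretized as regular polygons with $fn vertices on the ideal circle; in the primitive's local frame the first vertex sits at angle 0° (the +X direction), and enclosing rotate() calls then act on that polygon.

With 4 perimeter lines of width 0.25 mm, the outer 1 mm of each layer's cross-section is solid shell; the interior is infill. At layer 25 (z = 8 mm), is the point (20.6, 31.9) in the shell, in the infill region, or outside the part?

At z = 8 mm: the r=2 cylinder contributes a regular 24-gon of circumradius 2; the 23.5×27.5 cube at (11, 5) contributes its full rectangle; the cube at (6.5, 16) is present — its section is the full 14.5×8.5 rectangle; Combining (union): the regions partially overlap (shared area 85.00 mm²), so overlapping operands fuse into one piece — 2 connected regions. Overall, the cross-section has 2 separate islands. The nearest boundary edge runs (11.00, 32.50)→(34.50, 32.50); distance from the point to it = 0.60 mm. (Shell/infill is judged within the island containing the point — the largest one.) The point is inside the cross-section, 0.60 mm from the nearest boundary — within the 1 mm shell band (4 × 0.25).

shell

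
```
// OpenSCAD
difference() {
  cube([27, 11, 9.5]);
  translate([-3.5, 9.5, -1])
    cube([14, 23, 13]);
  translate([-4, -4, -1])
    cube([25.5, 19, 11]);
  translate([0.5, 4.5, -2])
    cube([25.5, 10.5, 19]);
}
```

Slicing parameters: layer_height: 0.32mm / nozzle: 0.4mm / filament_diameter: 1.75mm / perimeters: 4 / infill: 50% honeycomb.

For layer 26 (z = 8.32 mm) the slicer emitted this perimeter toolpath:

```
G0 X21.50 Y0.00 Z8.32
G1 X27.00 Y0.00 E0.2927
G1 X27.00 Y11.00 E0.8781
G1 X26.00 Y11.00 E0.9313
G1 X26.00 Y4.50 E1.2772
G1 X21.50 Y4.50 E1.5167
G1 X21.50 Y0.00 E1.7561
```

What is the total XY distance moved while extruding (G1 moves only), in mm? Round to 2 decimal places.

33.00 mm

Sum the Euclidean lengths of each G1 segment: total = 33.00 mm.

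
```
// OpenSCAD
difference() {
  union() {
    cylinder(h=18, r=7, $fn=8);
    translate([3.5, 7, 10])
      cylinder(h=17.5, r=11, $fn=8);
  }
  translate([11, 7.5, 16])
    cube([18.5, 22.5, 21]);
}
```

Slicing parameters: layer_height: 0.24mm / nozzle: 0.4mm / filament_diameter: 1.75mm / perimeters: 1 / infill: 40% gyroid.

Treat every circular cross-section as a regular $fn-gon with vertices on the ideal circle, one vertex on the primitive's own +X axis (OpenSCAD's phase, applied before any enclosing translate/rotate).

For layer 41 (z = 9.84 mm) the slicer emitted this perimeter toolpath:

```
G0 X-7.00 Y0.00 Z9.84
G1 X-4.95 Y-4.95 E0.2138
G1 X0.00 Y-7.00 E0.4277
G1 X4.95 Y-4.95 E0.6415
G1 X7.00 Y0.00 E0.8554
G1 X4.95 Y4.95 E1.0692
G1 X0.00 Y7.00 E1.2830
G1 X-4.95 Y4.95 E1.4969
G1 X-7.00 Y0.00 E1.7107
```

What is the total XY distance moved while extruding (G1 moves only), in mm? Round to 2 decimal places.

42.86 mm

Sum the Euclidean lengths of each G1 segment: total = 42.86 mm.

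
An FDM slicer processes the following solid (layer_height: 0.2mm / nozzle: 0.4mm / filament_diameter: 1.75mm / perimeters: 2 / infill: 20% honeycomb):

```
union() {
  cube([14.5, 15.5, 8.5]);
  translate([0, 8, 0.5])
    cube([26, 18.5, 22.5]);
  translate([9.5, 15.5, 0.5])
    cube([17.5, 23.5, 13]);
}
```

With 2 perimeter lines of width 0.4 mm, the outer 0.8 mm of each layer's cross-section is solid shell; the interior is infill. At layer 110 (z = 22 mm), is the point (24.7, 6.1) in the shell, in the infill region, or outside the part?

At z = 22 mm: the cube does not reach this height (z outside [0, 8.5]); the cube at (0, 8) is present — its section is the full 26×18.5 rectangle; the cube at (9.5, 15.5) is absent (z outside [0.5, 13.5]); Merging all regions: only the 26×18.5 cube at (0, 8) is present, so the union is just that shape — 1 connected region. Overall, the cross-section is a single solid region. The nearest boundary edge runs (0.00, 8.00)→(26.00, 8.00); distance from the point to it = 1.90 mm. The point is not inside any of the regions above, so it lies outside the cross-section (1.90 mm from the nearest boundary).

outside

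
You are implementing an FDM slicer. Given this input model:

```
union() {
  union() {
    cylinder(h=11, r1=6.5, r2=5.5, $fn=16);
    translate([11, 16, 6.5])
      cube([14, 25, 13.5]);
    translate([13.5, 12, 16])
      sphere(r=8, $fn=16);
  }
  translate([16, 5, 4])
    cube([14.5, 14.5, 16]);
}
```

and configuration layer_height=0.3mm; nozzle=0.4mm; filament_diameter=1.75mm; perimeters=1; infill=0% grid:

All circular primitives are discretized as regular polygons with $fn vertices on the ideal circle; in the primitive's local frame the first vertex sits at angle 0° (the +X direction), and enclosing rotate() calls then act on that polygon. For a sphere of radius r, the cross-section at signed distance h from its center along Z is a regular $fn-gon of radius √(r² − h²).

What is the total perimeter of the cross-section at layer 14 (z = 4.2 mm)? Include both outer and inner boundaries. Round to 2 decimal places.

At z = 4.2 mm: the cone: at t=0.382 of its height the radius interpolates to r₁+(r₂−r₁)t = 6.118, giving a regular 16-gon of that circumradius (perimeter = 2·16·6.118·sin(180°/16) = 38.20 mm); the cube at (11, 16) is absent (z outside [6.5, 20]); the sphere at (13.5, 12) does not reach this height (|z−center|=11.800 > r=8); Taking the union: only the cone is present, so the union is just that shape — boundary = 38.20 mm; the cube at (16, 5) (footprint 14.5×14.5) is included at this height (perimeter 58.00 mm); Taking the union: the 2 present regions are separate (no shared area or edge), so areas and boundary lengths simply add and each stays a separate island — boundary = 96.20 mm. Overall, the cross-section has 2 separate islands. Total boundary length (outer) = 96.20 mm.

96.20 mm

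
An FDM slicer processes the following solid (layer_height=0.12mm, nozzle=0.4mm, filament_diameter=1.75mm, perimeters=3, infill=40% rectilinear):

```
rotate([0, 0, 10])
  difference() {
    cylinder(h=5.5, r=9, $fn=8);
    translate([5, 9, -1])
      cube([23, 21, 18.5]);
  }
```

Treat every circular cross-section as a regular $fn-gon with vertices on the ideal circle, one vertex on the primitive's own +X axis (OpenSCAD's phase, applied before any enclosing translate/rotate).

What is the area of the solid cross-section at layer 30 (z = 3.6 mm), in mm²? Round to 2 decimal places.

229.10 mm²

At z = 3.6 mm: the cylinder: section is a regular 8-gon, circumradius r=9 (area = (8/2)·9.000²·sin(360°/8) = 229.10 mm²); the cube at (5, 9) is present — its section is the full 23×21 rectangle (area 483.00 mm²); Subtracting the remaining from the first: starting from the r=9 cylinder (229.10 mm²), the 23×21 cube at (5, 9) misses the remaining region (no effect) — area = 229.10 mm²; (rotated 10° about Z; rotation is an isometry so areas/perimeters/island counts are preserved). Overall, the cross-section is a single solid region. Net area = 229.10 mm².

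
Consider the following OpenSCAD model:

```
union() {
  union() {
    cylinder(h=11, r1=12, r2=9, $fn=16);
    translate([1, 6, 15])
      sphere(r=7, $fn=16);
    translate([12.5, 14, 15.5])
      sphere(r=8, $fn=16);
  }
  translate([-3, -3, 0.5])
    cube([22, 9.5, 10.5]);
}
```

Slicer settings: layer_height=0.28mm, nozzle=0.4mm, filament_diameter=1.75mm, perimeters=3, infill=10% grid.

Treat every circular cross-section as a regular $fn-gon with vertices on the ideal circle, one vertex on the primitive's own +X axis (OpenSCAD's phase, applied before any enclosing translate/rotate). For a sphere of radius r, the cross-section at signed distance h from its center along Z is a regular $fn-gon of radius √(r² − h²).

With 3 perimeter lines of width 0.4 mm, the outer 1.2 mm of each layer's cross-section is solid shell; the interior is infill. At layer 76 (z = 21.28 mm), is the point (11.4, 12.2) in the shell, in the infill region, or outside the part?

infill

At z = 21.28 mm: the cone is absent (z outside [0, 11]); the r=7 sphere at (1, 6) contributes a regular 16-gon of circumradius √(7²−6.28²) = 3.092; the r=8 sphere at (12.5, 14) contributes a regular 16-gon of circumradius √(8²−5.78²) = 5.531; Merging all regions: the 2 present regions are separate (no shared area or edge), so areas and boundary lengths simply add and each stays a separate island — 2 connected regions; the cube at (-3, -3) is not intersected at this z (z outside [0.5, 11]); Merging all regions: only the result so far is present, so the union is just that shape — 2 connected regions. Overall, the cross-section has 2 separate islands. The nearest boundary edge runs (10.38, 8.89)→(8.59, 10.09); distance from the point to it = 3.32 mm. (Shell/infill is judged within the island containing the point — the largest one.) The point is inside the cross-section and 3.32 mm from the nearest boundary — more than the 1.2 mm shell width (3 × 0.4), so it's in the infill interior.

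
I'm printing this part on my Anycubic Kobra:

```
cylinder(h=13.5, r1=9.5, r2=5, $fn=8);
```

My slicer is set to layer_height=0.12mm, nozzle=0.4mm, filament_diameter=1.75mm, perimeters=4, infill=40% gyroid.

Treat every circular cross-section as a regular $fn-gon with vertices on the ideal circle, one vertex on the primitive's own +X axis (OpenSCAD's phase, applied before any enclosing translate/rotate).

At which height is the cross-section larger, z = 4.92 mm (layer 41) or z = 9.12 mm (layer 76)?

layer 41 (z = 4.92 mm)

Layer 41 (z = 4.92): the cone: at t=0.364 of its height the radius interpolates to r₁+(r₂−r₁)t = 7.860, giving a regular 8-gon of that circumradius (area = (8/2)·7.860²·sin(360°/8) = 174.74 mm²). So its area = 174.74 mm². Layer 76 (z = 9.12): the cone: at t=0.676 of its height the radius interpolates to r₁+(r₂−r₁)t = 6.460, giving a regular 8-gon of that circumradius (area = (8/2)·6.460²·sin(360°/8) = 118.03 mm²). So its area = 118.03 mm². Layer 41 is larger (174.74 vs 118.03 mm²).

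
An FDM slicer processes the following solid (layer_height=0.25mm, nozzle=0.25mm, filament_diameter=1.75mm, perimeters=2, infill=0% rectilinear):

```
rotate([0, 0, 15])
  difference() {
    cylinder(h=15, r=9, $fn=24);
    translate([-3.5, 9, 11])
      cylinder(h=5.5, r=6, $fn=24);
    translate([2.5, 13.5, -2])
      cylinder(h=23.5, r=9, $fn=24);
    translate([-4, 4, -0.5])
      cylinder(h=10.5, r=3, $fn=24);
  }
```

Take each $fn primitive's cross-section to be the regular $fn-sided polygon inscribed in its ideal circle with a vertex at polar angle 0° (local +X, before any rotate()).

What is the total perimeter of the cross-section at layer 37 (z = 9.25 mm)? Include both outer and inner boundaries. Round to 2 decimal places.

69.66 mm

At z = 9.25 mm: the r=9 cylinder contributes a regular 24-gon of circumradius 9 (perimeter = 2·24·9.000·sin(180°/24) = 56.39 mm); the cylinder at (-3.5, 9) is absent (z outside [11, 16.5]); the cylinder at (2.5, 13.5): section is a regular 24-gon, circumradius r=9 (perimeter = 2·24·9.000·sin(180°/24) = 56.39 mm); the r=3 cylinder at (-4, 4) gives a regular 24-gon of circumradius 3 (constant along its height) (perimeter = 2·24·3.000·sin(180°/24) = 18.80 mm); After the difference (first − rest): starting from the r=9 cylinder, the r=9 cylinder at (2.5, 13.5) partially overlaps it — only the 32.73 mm² overlap (of its 251.57 mm²) is removed, clipping the outline; the r=3 cylinder at (-4, 4) partially overlaps it — only the 27.19 mm² overlap (of its 27.95 mm²) is removed, clipping the outline — boundary = 69.66 mm; (rotated 15° about Z; rotation is an isometry so areas/perimeters/island counts are preserved). Overall, the cross-section is a single solid region. Total boundary length (outer) = 69.66 mm.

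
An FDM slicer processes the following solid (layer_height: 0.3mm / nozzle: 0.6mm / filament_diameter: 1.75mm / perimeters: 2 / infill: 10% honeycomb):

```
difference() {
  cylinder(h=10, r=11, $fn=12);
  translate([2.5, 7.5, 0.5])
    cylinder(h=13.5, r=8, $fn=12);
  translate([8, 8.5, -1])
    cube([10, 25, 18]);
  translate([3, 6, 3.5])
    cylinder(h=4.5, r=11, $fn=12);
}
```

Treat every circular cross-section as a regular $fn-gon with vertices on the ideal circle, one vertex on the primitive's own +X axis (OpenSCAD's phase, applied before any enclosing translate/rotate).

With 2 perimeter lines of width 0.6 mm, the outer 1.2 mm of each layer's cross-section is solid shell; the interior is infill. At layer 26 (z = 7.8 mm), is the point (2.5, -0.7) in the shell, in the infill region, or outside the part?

At z = 7.8 mm: the r=11 cylinder gives a regular 12-gon of circumradius 11 (constant along its height); the r=8 cylinder at (2.5, 7.5) gives a regular 12-gon of circumradius 8 (constant along its height); the 10×25 cube at (8, 8.5) contributes its full rectangle; the cylinder at (3, 6): section is a regular 12-gon, circumradius r=11; After the difference (first − rest): starting from the r=11 cylinder, the r=8 cylinder at (2.5, 7.5) partially overlaps it — only the 124.26 mm² overlap (of its 192.00 mm²) is removed, clipping the outline; the 10×25 cube at (8, 8.5) misses the remaining region (no effect); the r=11 cylinder at (3, 6) partially overlaps it — only the 97.13 mm² overlap (of its 363.00 mm²) is removed, clipping the outline — 1 connected region. Overall, the cross-section is a single solid region. The nearest boundary edge runs (-2.50, -3.53)→(3.00, -5.00); distance from the point to it = 4.02 mm. The point is not inside any of the regions above, so it lies outside the cross-section (4.02 mm from the nearest boundary).

outside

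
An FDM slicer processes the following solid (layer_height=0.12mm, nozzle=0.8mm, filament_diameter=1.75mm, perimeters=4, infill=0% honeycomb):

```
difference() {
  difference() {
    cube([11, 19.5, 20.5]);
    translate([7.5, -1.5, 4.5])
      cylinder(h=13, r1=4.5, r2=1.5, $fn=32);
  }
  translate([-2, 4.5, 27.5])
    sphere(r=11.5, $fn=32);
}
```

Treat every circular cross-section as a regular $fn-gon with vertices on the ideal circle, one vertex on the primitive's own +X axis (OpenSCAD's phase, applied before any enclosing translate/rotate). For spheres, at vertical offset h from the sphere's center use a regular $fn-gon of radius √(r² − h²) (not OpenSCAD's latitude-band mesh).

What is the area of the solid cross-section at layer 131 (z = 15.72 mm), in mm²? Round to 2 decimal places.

213.85 mm²

At z = 15.72 mm: the cube is present — its section is the full 11×19.5 rectangle (area 214.50 mm²); the cone at (7.5, -1.5) (r1=4.5→r2=1.5) has section circumradius 1.911 here — a regular 32-gon (area = (32/2)·1.911²·sin(360°/32) = 11.40 mm²); After the difference (first − rest): starting from the 11×19.5 cube (214.50 mm²), the cone at (7.5, -1.5) partially overlaps it — only the 0.65 mm² overlap (of its 11.40 mm²) is removed, clipping the outline — area = 213.85 mm²; the sphere at (-2, 4.5) is absent (|z−center|=11.780 > r=11.5); Subtracting the remaining from the first: none of the subtracted shapes is present at this height, so the result so far is unchanged — area = 213.85 mm². Overall, the cross-section is a single solid region. Net area = 213.85 mm².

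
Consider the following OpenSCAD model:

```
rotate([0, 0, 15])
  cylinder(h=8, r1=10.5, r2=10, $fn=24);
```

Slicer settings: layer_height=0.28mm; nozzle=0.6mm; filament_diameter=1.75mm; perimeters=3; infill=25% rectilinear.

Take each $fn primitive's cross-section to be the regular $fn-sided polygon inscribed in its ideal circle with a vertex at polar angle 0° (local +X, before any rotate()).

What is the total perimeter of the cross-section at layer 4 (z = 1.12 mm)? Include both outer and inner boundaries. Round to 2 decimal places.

At z = 1.12 mm: the cone contributes a regular 24-gon of circumradius 10.430 (interpolated between r1=10.5 and r2=10 at t=0.140) (perimeter = 2·24·10.430·sin(180°/24) = 65.35 mm); (rotated 15° about Z; rotation is an isometry so areas/perimeters/island counts are preserved). Overall, the cross-section is a single solid region. Total boundary length (outer) = 65.35 mm.

65.35 mm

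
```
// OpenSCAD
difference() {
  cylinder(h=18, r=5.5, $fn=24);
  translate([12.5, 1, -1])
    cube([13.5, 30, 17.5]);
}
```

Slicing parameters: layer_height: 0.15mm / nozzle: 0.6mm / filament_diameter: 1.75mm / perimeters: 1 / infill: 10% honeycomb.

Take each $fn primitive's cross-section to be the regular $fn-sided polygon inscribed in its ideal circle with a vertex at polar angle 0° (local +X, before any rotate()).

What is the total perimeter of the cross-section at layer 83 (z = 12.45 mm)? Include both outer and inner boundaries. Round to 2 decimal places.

At z = 12.45 mm: the r=5.5 cylinder contributes a regular 24-gon of circumradius 5.5 (perimeter = 2·24·5.500·sin(180°/24) = 34.46 mm); the cube at (12.5, 1) is present — its section is the full 13.5×30 rectangle (perimeter 87.00 mm); After the difference (first − rest): starting from the r=5.5 cylinder, the 13.5×30 cube at (12.5, 1) misses the remaining region (no effect) — boundary = 34.46 mm. Overall, the cross-section is a single solid region. Total boundary length (outer) = 34.46 mm.

34.46 mm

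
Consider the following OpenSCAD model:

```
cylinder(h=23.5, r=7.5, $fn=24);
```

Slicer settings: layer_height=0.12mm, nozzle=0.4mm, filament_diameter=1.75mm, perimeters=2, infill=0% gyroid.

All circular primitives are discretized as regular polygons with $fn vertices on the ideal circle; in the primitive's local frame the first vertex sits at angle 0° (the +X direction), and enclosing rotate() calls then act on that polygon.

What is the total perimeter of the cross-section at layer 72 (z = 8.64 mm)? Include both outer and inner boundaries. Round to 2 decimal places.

At z = 8.64 mm: the cylinder: section is a regular 24-gon, circumradius r=7.5 (perimeter = 2·24·7.500·sin(180°/24) = 46.99 mm). Overall, the cross-section is a single solid region. Total boundary length (outer) = 46.99 mm.

46.99 mm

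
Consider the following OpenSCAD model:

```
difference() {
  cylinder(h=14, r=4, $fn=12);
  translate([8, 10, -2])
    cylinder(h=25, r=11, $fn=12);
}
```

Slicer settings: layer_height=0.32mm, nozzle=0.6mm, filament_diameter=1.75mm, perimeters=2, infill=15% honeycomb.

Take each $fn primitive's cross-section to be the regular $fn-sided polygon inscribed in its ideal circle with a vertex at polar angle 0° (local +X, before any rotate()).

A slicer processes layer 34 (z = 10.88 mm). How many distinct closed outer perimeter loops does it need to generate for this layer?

At z = 10.88 mm: the r=4 cylinder gives a regular 12-gon of circumradius 4 (constant along its height); the cylinder at (8, 10): section is a regular 12-gon, circumradius r=11; Subtracting the remaining from the first: starting from the r=4 cylinder, the r=11 cylinder at (8, 10) partially overlaps it — only the 7.70 mm² overlap (of its 363.00 mm²) is removed, clipping the outline — 1 connected region. The result has 1 disconnected region.

1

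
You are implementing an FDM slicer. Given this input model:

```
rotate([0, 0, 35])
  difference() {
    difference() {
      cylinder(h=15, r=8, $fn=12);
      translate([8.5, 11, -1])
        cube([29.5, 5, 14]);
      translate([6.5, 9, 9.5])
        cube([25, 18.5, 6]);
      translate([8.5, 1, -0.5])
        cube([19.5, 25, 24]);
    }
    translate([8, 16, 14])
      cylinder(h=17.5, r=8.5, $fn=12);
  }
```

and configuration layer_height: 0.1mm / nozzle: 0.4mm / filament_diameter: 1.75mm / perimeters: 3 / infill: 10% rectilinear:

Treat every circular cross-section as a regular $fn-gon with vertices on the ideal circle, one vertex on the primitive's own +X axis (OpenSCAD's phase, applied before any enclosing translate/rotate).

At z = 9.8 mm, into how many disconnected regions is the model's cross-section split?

At z = 9.8 mm: the r=8 cylinder gives a regular 12-gon of circumradius 8 (constant along its height); the 29.5×5 cube at (8.5, 11) contributes its full rectangle; the 25×18.5 cube at (6.5, 9) contributes its full rectangle; the cube at (8.5, 1) is present — its section is the full 19.5×25 rectangle; Taking the first minus the rest: starting from the r=8 cylinder, the 29.5×5 cube at (8.5, 11) misses the remaining region (no effect); the 25×18.5 cube at (6.5, 9) misses the remaining region (no effect); the 19.5×25 cube at (8.5, 1) misses the remaining region (no effect) — 1 connected region; the cylinder at (8, 16) is absent (z outside [14, 31.5]); Taking the first minus the rest: none of the subtracted shapes is present at this height, so that combined region is unchanged — 1 connected region; (rotated 35° about Z; rotation is an isometry so areas/perimeters/island counts are preserved). The result has 1 disconnected region.

1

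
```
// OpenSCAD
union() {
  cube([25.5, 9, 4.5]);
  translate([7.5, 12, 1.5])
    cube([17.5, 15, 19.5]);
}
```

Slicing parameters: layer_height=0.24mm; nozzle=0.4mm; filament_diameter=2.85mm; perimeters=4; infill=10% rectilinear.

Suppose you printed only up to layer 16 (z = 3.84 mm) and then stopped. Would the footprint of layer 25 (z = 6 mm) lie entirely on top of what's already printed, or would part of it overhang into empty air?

Compare the two slices. At z = 3.84: the 25.5×9 cube contributes its full rectangle (area 229.50 mm²); the 17.5×15 cube at (7.5, 12) contributes its full rectangle (area 262.50 mm²); Merging all regions: the 2 present regions are separate (no shared area or edge), so areas and boundary lengths simply add and each stays a separate island — area = 492.00 mm². At z = 6: the cube is absent (z outside [0, 4.5]); the 17.5×15 cube at (7.5, 12) contributes its full rectangle (area 262.50 mm²); Merging all regions: only the 17.5×15 cube at (7.5, 12) is present, so the union is just that shape — area = 262.50 mm². Checking containment: the cross-section at z = 6 is a subset of the cross-section at z = 3.84.

entirely on top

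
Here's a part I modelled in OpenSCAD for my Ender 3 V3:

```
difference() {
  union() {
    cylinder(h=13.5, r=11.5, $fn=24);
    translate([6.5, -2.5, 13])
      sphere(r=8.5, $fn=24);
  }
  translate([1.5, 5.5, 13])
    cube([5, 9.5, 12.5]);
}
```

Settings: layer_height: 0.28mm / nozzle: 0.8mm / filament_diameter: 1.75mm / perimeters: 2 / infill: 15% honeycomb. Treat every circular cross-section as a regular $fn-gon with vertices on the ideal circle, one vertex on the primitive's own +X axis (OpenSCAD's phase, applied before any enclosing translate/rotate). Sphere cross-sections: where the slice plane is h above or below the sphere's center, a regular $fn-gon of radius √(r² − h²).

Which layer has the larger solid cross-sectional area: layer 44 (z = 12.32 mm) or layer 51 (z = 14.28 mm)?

Layer 44 (z = 12.32): the cylinder: section is a regular 24-gon, circumradius r=11.5 (area = (24/2)·11.500²·sin(360°/24) = 410.75 mm²); the r=8.5 sphere at (6.5, -2.5) slices to a regular 24-gon of circumradius 8.473 (√(r²−h²) with h=0.68 from center) (area = (24/2)·8.473²·sin(360°/24) = 222.96 mm²); Combining (union): the regions partially overlap — summed areas 633.71 mm² minus the doubly-counted overlap 167.51 mm² gives 466.20 mm² — area = 466.20 mm²; the cube at (1.5, 5.5) is not intersected at this z (z outside [13, 25.5]); Taking the first minus the rest: none of the subtracted shapes is present at this height, so the result so far is unchanged — area = 466.20 mm². So its area = 466.20 mm². Layer 51 (z = 14.28): the cylinder is absent (z outside [0, 13.5]); the sphere at (6.5, -2.5): section is a regular 24-gon, circumradius = √(r²−h²) = √(8.5²−1.28²) = 8.403 (area = (24/2)·8.403²·sin(360°/24) = 219.31 mm²); Merging all regions: only the r=8.5 sphere at (6.5, -2.5) is present, so the union is just that shape — area = 219.31 mm²; the cube at (1.5, 5.5) is present — its section is the full 5×9.5 rectangle (area 47.50 mm²); Taking the first minus the rest: starting from the result so far (219.31 mm²), the 5×9.5 cube at (1.5, 5.5) partially overlaps it — only the 0.58 mm² overlap (of its 47.50 mm²) is removed, clipping the outline — area = 218.73 mm². So its area = 218.73 mm². Layer 44 is larger (466.20 vs 218.73 mm²).

layer 44 (z = 12.32 mm)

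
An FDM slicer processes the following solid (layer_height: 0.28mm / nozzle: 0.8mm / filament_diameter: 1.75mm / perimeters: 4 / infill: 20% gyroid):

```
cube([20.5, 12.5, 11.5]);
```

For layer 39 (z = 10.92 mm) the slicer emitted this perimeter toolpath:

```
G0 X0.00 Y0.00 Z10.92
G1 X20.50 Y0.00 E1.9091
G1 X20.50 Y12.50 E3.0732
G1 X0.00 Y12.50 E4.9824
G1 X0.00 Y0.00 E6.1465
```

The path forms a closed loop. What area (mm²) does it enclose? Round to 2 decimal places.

Apply the shoelace formula to the sequence of (X, Y) vertices; enclosed area = 256.25 mm².

256.25 mm²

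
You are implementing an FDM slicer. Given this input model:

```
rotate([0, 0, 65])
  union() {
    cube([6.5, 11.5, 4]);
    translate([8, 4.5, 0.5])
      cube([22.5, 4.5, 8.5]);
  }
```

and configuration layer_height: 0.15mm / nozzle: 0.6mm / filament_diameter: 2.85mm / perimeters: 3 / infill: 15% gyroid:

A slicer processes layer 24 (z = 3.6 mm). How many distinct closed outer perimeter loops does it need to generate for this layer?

2

At z = 3.6 mm: the cube is present — its section is the full 6.5×11.5 rectangle; the cube at (8, 4.5) is present — its section is the full 22.5×4.5 rectangle; Taking the union: the 2 present regions are separate (no shared area or edge), so areas and boundary lengths simply add and each stays a separate island — 2 connected regions; (whole slice rotated 65° about Z — lengths, areas and connectivity unchanged). The result has 2 disconnected regions.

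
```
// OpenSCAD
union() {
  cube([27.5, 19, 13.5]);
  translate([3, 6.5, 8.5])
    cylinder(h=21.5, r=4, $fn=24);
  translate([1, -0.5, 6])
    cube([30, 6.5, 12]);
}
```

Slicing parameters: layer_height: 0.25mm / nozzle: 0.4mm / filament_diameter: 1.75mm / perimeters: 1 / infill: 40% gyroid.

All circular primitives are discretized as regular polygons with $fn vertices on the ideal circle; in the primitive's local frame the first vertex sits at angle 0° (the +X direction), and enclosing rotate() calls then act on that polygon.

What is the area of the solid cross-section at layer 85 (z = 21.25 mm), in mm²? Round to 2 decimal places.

At z = 21.25 mm: the cube is absent (z outside [0, 13.5]); the cylinder at (3, 6.5): section is a regular 24-gon, circumradius r=4 (area = (24/2)·4.000²·sin(360°/24) = 49.69 mm²); the cube at (1, -0.5) is not intersected at this z (z outside [6, 18]); Taking the union: only the r=4 cylinder at (3, 6.5) is present, so the union is just that shape — area = 49.69 mm². Overall, the cross-section is a single solid region. Net area = 49.69 mm².

49.69 mm²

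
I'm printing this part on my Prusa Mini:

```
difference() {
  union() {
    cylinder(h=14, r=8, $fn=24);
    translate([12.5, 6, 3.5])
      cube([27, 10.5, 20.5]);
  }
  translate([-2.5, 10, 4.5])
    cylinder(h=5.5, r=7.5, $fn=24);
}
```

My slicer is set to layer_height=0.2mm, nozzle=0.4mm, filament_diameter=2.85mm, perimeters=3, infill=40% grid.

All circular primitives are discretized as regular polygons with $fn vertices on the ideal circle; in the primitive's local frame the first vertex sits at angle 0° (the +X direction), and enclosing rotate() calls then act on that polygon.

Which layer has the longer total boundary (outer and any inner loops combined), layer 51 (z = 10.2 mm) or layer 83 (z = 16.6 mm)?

layer 51 (z = 10.2 mm)

Layer 51 (z = 10.2): the cylinder: section is a regular 24-gon, circumradius r=8 (perimeter = 2·24·8.000·sin(180°/24) = 50.12 mm); the 27×10.5 cube at (12.5, 6) contributes its full rectangle (perimeter 75.00 mm); Merging all regions: the 2 present regions are separate (no shared area or edge), so areas and boundary lengths simply add and each stays a separate island — boundary = 125.12 mm; the cylinder at (-2.5, 10) is absent (z outside [4.5, 10]); Subtracting the remaining from the first: none of the subtracted shapes is present at this height, so that combined region is unchanged — boundary = 125.12 mm. So its perimeter = 125.12 mm. Layer 83 (z = 16.6): the cylinder does not reach this height (z outside [0, 14]); the 27×10.5 cube at (12.5, 6) contributes its full rectangle (perimeter 75.00 mm); Taking the union: only the 27×10.5 cube at (12.5, 6) is present, so the union is just that shape — boundary = 75.00 mm; the cylinder at (-2.5, 10) is absent (z outside [4.5, 10]); Taking the first minus the rest: none of the subtracted shapes is present at this height, so the result so far is unchanged — boundary = 75.00 mm. So its perimeter = 75.00 mm. Layer 51 is larger (125.12 vs 75.00 mm).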